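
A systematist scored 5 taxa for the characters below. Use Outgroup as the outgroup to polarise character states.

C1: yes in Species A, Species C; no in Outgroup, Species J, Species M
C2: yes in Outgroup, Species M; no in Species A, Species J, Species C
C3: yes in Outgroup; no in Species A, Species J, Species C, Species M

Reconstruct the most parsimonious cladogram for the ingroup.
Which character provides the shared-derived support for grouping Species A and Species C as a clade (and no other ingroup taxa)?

Character polarity is set by the outgroup: the derived state is whichever differs from the outgroup's state, so for C2, C3 the derived state is 'no', and for the remaining characters it is 'yes'.
Only Species A and Species C show the derived state 'yes' for C1, supporting them as a clade.
Only Species A, Species C, and Species J show the derived state 'no' for C2, supporting them as a clade.
All ingroup taxa share the derived state 'no' for C3; it defines the ingroup but does not resolve relationships within it.
Most parsimonious ingroup topology: (((Species A,Species C),Species J),Species M).
The clade {Species A, Species C} is supported by C1: its derived state 'yes' occurs in exactly those taxa and in no other taxon (including the outgroup).

C1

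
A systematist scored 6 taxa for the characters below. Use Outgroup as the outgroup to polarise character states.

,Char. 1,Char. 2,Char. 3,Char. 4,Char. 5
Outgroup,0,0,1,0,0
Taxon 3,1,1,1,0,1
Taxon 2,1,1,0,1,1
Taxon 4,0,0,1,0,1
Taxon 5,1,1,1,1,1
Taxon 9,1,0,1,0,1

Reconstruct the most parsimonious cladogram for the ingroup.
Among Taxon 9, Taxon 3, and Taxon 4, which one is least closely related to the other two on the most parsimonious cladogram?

Taxon 4

Character polarity is set by the outgroup: the derived state is whichever differs from the outgroup's state, so for Char. 3 the derived state is '0', and for the remaining characters it is '1'.
Char. 1: derived state '1' in Taxon 2, Taxon 3, Taxon 5, and Taxon 9 only — synapomorphy for {Taxon 2, Taxon 3, Taxon 5, Taxon 9}.
Char. 2 (derived state '1') is shared by Taxon 2, Taxon 3, and Taxon 5 — a synapomorphy uniting that clade.
Char. 3: derived state '0' in Taxon 2 only — an autapomorphy, so it tells us nothing about relationships among taxa.
Char. 4 (derived state '1') is shared by Taxon 2 and Taxon 5 — a synapomorphy uniting that clade.
All ingroup taxa share the derived state '1' for Char. 5; it defines the ingroup but does not resolve relationships within it.
Most parsimonious ingroup topology: (((Taxon 3,(Taxon 2,Taxon 5)),Taxon 9),Taxon 4).
Taxon 3 and Taxon 9 share a more recent common ancestor with each other than either does with Taxon 4, so Taxon 4 is the least closely related of the three.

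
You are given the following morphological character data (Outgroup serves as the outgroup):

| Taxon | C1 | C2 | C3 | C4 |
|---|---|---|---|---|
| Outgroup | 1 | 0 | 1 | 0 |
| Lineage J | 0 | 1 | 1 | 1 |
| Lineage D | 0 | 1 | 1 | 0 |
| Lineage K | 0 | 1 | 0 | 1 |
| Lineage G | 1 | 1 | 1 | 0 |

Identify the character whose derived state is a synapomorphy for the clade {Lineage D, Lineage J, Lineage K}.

Character polarity is set by the outgroup: the derived state is whichever differs from the outgroup's state, so for C1, C3 the derived state is '0', and for the remaining characters it is '1'.
C1: derived state '0' in Lineage D, Lineage J, and Lineage K only — synapomorphy for {Lineage D, Lineage J, Lineage K}.
All ingroup taxa share the derived state '1' for C2; it defines the ingroup but does not resolve relationships within it.
C3: derived state '0' in Lineage K only — an autapomorphy, so it tells us nothing about relationships among taxa.
C4: derived state '1' in Lineage J and Lineage K only — synapomorphy for {Lineage J, Lineage K}.
Most parsimonious ingroup topology: (((Lineage J,Lineage K),Lineage D),Lineage G).
The clade {Lineage D, Lineage J, Lineage K} is supported by C1: its derived state '0' occurs in exactly those taxa and in no other taxon (including the outgroup).

C1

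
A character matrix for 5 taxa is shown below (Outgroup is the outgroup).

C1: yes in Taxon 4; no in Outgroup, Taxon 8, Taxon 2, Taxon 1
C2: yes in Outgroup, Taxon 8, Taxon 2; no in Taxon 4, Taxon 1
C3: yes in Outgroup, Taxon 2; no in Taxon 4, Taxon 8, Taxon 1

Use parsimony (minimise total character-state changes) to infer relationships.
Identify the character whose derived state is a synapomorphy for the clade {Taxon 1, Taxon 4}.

C2

Character polarity is set by the outgroup: the derived state is whichever differs from the outgroup's state, so for C2, C3 the derived state is 'no', and for the remaining characters it is 'yes'.
C1 (derived state 'yes') is unique to Taxon 4 (autapomorphy; uninformative for grouping).
Only Taxon 1 and Taxon 4 show the derived state 'no' for C2, supporting them as a clade.
Only Taxon 1, Taxon 4, and Taxon 8 show the derived state 'no' for C3, supporting them as a clade.
Most parsimonious ingroup topology: (((Taxon 4,Taxon 1),Taxon 8),Taxon 2).
The clade {Taxon 1, Taxon 4} is supported by C2: its derived state 'no' occurs in exactly those taxa and in no other taxon (including the outgroup).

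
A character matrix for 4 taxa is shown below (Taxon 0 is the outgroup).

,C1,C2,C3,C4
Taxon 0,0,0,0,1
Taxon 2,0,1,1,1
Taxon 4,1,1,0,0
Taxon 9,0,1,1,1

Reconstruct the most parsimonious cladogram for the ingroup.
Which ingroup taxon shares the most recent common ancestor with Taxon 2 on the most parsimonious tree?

Character polarity is set by the outgroup: the derived state is whichever differs from the outgroup's state, so for C4 the derived state is '0', and for the remaining characters it is '1'.
C1: derived state '1' in Taxon 4 only — an autapomorphy, so it tells us nothing about relationships among taxa.
C2 (derived state '1') is shared by all ingroup taxa — unites the whole ingroup.
C3 (derived state '1') is shared by Taxon 2 and Taxon 9 — a synapomorphy uniting that clade.
C4 (derived state '0') is unique to Taxon 4 (autapomorphy; uninformative for grouping).
Most parsimonious ingroup topology: ((Taxon 2,Taxon 9),Taxon 4).
Taxon 2 and Taxon 9 form a cherry on this tree, so they are sister taxa.

Taxon 9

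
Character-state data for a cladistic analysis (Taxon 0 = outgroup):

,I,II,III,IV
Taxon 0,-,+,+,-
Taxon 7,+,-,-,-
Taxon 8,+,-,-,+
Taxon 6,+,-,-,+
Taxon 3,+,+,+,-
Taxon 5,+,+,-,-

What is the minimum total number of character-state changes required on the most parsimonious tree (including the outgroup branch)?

4

Character polarity is set by the outgroup: the derived state is whichever differs from the outgroup's state, so for II, III the derived state is '-', and for the remaining characters it is '+'.
I (derived state '+') is shared by all ingroup taxa — unites the whole ingroup.
II (derived state '-') is shared by Taxon 6, Taxon 7, and Taxon 8 — a synapomorphy uniting that clade.
III (derived state '-') is shared by Taxon 5, Taxon 6, Taxon 7, and Taxon 8 — a synapomorphy uniting that clade.
Only Taxon 6 and Taxon 8 show the derived state '+' for IV, supporting them as a clade.
Most parsimonious ingroup topology: (((Taxon 7,(Taxon 8,Taxon 6)),Taxon 5),Taxon 3).
Changes per character on this tree: I: 1; II: 1; III: 1; IV: 1.
Total = 4.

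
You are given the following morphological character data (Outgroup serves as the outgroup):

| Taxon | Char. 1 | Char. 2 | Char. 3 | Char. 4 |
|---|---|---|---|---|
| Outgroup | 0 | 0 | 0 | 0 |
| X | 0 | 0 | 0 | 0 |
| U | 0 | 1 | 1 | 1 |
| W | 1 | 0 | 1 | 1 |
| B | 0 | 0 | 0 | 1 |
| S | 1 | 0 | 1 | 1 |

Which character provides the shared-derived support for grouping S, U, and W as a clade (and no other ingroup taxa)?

Char. 3

The outgroup has state '0' for every character, so '1' is the derived state throughout.
Char. 1: derived state '1' in S and W only — synapomorphy for {S, W}.
Char. 2: derived state '1' in U only — an autapomorphy, so it tells us nothing about relationships among taxa.
Only S, U, and W show the derived state '1' for Char. 3, supporting them as a clade.
Only B, S, U, and W show the derived state '1' for Char. 4, supporting them as a clade.
Most parsimonious ingroup topology: (X,((U,(W,S)),B)).
The clade {S, U, W} is supported by Char. 3: its derived state '1' occurs in exactly those taxa and in no other taxon (including the outgroup).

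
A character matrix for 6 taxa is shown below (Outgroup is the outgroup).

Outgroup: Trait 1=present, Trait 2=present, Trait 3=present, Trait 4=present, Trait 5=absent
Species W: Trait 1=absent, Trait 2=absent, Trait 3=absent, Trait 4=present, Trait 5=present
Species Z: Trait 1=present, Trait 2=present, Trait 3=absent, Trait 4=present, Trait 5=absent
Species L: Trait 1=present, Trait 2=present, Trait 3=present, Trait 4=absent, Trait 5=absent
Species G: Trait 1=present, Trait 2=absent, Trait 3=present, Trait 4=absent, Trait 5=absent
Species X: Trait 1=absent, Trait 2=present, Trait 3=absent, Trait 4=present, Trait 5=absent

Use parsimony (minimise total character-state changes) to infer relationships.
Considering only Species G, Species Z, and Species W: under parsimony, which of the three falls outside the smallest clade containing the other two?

Character polarity is set by the outgroup: the derived state is whichever differs from the outgroup's state, so for Trait 1, Trait 2, Trait 3, Trait 4 the derived state is 'absent', and for the remaining characters it is 'present'.
Trait 1 (derived state 'absent') is shared by Species W and Species X — a synapomorphy uniting that clade.
Trait 2 (state 'absent') occurs in Species G and Species W but conflicts with the nesting implied by the other characters — most parsimoniously interpreted as homoplasy.
Only Species W, Species X, and Species Z show the derived state 'absent' for Trait 3, supporting them as a clade.
Only Species G and Species L show the derived state 'absent' for Trait 4, supporting them as a clade.
Trait 5 (derived state 'present') is unique to Species W (autapomorphy; uninformative for grouping).
Most parsimonious ingroup topology: (((Species W,Species X),Species Z),(Species L,Species G)).
Species Z and Species W share a more recent common ancestor with each other than either does with Species G, so Species G is the least closely related of the three.

Species G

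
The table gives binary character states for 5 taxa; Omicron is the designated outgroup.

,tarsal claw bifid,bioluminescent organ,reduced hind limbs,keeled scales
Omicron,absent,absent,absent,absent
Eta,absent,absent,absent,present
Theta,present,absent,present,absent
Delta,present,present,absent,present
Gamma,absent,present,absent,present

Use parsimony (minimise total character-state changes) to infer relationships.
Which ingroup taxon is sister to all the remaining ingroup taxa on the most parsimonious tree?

Theta

The outgroup has state 'absent' for every character, so 'present' is the derived state throughout.
tarsal claw bifid groups Delta and Theta, which is incompatible with the clades supported by the remaining characters; treating it as convergent (homoplasy) costs fewer steps than any alternative tree.
Only Delta and Gamma show the derived state 'present' for bioluminescent organ, supporting them as a clade.
reduced hind limbs (derived state 'present') is unique to Theta (autapomorphy; uninformative for grouping).
keeled scales: derived state 'present' in Delta, Eta, and Gamma only — synapomorphy for {Delta, Eta, Gamma}.
Most parsimonious ingroup topology: ((Eta,(Delta,Gamma)),Theta).
Theta is sister to the clade containing all other ingroup taxa, so it is the earliest-diverging (most basal) ingroup lineage.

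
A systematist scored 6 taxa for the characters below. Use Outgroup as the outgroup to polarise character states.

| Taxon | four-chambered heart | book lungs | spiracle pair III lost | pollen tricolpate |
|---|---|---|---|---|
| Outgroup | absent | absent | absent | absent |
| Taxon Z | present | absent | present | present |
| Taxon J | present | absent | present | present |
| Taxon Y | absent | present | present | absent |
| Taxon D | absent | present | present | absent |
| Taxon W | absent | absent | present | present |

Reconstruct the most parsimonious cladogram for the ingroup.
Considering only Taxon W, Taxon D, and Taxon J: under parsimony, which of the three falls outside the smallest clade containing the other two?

The outgroup has state 'absent' for every character, so 'present' is the derived state throughout.
four-chambered heart: derived state 'present' in Taxon J and Taxon Z only — synapomorphy for {Taxon J, Taxon Z}.
book lungs: derived state 'present' in Taxon D and Taxon Y only — synapomorphy for {Taxon D, Taxon Y}.
spiracle pair III lost (derived state 'present') is shared by all ingroup taxa — unites the whole ingroup.
pollen tricolpate (derived state 'present') is shared by Taxon J, Taxon W, and Taxon Z — a synapomorphy uniting that clade.
Most parsimonious ingroup topology: (((Taxon Z,Taxon J),Taxon W),(Taxon Y,Taxon D)).
Taxon W and Taxon J share a more recent common ancestor with each other than either does with Taxon D, so Taxon D is the least closely related of the three.

Taxon D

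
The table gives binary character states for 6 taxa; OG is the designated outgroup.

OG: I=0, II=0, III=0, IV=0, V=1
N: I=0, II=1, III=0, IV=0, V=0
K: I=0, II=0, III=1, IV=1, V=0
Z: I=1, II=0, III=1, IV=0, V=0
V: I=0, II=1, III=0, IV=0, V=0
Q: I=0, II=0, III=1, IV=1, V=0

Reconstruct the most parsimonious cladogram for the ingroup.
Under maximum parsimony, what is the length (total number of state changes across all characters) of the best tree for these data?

5

Character polarity is set by the outgroup: the derived state is whichever differs from the outgroup's state, so for V the derived state is '0', and for the remaining characters it is '1'.
I: derived state '1' in Z only — an autapomorphy, so it tells us nothing about relationships among taxa.
II (derived state '1') is shared by N and V — a synapomorphy uniting that clade.
III (derived state '1') is shared by K, Q, and Z — a synapomorphy uniting that clade.
IV: derived state '1' in K and Q only — synapomorphy for {K, Q}.
All ingroup taxa share the derived state '0' for V; it defines the ingroup but does not resolve relationships within it.
Most parsimonious ingroup topology: ((N,V),((K,Q),Z)).
Changes per character on this tree: I: 1; II: 1; III: 1; IV: 1; V: 1.
Total = 5.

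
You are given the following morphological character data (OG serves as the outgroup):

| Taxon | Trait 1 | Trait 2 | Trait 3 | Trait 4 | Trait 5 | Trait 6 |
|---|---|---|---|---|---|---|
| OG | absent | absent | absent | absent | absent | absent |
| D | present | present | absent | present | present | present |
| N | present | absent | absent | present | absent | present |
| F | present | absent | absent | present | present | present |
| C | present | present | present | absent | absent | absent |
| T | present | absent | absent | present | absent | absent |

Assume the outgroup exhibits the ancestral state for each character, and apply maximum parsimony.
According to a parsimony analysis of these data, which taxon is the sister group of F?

D

The outgroup has state 'absent' for every character, so 'present' is the derived state throughout.
Trait 1 (derived state 'present') is shared by all ingroup taxa — unites the whole ingroup.
Trait 2 groups C and D, which is incompatible with the clades supported by the remaining characters; treating it as convergent (homoplasy) costs fewer steps than any alternative tree.
Trait 3: derived state 'present' in C only — an autapomorphy, so it tells us nothing about relationships among taxa.
Only D, F, N, and T show the derived state 'present' for Trait 4, supporting them as a clade.
Trait 5: derived state 'present' in D and F only — synapomorphy for {D, F}.
Trait 6 (derived state 'present') is shared by D, F, and N — a synapomorphy uniting that clade.
Most parsimonious ingroup topology: ((((D,F),N),T),C).
F and D form a cherry on this tree, so they are sister taxa.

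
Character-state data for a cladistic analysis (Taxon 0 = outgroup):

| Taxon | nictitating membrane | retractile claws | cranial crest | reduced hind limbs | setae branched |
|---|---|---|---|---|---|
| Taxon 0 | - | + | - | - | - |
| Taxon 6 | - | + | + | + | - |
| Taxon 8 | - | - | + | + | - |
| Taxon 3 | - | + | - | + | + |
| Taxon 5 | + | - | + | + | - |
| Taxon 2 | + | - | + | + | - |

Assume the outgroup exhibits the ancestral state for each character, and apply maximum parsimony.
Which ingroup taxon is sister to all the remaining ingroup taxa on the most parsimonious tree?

Character polarity is set by the outgroup: the derived state is whichever differs from the outgroup's state, so for retractile claws the derived state is '-', and for the remaining characters it is '+'.
nictitating membrane (derived state '+') is shared by Taxon 2 and Taxon 5 — a synapomorphy uniting that clade.
Only Taxon 2, Taxon 5, and Taxon 8 show the derived state '-' for retractile claws, supporting them as a clade.
Only Taxon 2, Taxon 5, Taxon 6, and Taxon 8 show the derived state '+' for cranial crest, supporting them as a clade.
All ingroup taxa share the derived state '+' for reduced hind limbs; it defines the ingroup but does not resolve relationships within it.
setae branched (derived state '+') is unique to Taxon 3 (autapomorphy; uninformative for grouping).
Most parsimonious ingroup topology: ((Taxon 6,(Taxon 8,(Taxon 5,Taxon 2))),Taxon 3).
Taxon 3 is sister to the clade containing all other ingroup taxa, so it is the earliest-diverging (most basal) ingroup lineage.

Taxon 3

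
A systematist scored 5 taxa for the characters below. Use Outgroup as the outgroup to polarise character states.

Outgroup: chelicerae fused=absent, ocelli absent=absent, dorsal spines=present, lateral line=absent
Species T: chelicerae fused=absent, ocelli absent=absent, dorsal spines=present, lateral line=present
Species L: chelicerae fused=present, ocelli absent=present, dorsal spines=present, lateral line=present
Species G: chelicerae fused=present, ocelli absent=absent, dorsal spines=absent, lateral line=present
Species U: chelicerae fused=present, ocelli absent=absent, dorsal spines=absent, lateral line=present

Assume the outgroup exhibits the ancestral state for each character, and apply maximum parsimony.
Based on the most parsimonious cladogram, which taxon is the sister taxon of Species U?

Species G

Character polarity is set by the outgroup: the derived state is whichever differs from the outgroup's state, so for dorsal spines the derived state is 'absent', and for the remaining characters it is 'present'.
Only Species G, Species L, and Species U show the derived state 'present' for chelicerae fused, supporting them as a clade.
ocelli absent (derived state 'present') is unique to Species L (autapomorphy; uninformative for grouping).
dorsal spines (derived state 'absent') is shared by Species G and Species U — a synapomorphy uniting that clade.
All ingroup taxa share the derived state 'present' for lateral line; it defines the ingroup but does not resolve relationships within it.
Most parsimonious ingroup topology: (Species T,(Species L,(Species G,Species U))).
Species U and Species G form a cherry on this tree, so they are sister taxa.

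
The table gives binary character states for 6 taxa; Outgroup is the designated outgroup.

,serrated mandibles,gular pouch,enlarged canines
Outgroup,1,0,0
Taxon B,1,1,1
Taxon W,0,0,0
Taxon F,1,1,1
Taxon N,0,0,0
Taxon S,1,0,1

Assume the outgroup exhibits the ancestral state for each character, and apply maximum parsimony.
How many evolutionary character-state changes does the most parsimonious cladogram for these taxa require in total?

Character polarity is set by the outgroup: the derived state is whichever differs from the outgroup's state, so for serrated mandibles the derived state is '0', and for the remaining characters it is '1'.
Only Taxon N and Taxon W show the derived state '0' for serrated mandibles, supporting them as a clade.
Only Taxon B and Taxon F show the derived state '1' for gular pouch, supporting them as a clade.
enlarged canines (derived state '1') is shared by Taxon B, Taxon F, and Taxon S — a synapomorphy uniting that clade.
Most parsimonious ingroup topology: (((Taxon B,Taxon F),Taxon S),(Taxon W,Taxon N)).
Changes per character on this tree: serrated mandibles: 1; gular pouch: 1; enlarged canines: 1.
Total = 3.

3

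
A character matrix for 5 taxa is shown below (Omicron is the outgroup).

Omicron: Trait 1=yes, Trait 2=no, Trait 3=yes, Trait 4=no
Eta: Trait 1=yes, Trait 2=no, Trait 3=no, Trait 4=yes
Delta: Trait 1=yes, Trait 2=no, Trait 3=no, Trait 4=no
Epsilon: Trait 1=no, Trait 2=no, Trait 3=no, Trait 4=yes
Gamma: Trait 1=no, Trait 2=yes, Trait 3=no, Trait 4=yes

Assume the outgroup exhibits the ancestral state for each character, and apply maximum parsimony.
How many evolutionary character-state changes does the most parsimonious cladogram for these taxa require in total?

4

Character polarity is set by the outgroup: the derived state is whichever differs from the outgroup's state, so for Trait 1, Trait 3 the derived state is 'no', and for the remaining characters it is 'yes'.
Trait 1: derived state 'no' in Epsilon and Gamma only — synapomorphy for {Epsilon, Gamma}.
Trait 2 (derived state 'yes') is unique to Gamma (autapomorphy; uninformative for grouping).
Trait 3 (derived state 'no') is shared by all ingroup taxa — unites the whole ingroup.
Only Epsilon, Eta, and Gamma show the derived state 'yes' for Trait 4, supporting them as a clade.
Most parsimonious ingroup topology: ((Eta,(Epsilon,Gamma)),Delta).
Changes per character on this tree: Trait 1: 1; Trait 2: 1; Trait 3: 1; Trait 4: 1.
Total = 4.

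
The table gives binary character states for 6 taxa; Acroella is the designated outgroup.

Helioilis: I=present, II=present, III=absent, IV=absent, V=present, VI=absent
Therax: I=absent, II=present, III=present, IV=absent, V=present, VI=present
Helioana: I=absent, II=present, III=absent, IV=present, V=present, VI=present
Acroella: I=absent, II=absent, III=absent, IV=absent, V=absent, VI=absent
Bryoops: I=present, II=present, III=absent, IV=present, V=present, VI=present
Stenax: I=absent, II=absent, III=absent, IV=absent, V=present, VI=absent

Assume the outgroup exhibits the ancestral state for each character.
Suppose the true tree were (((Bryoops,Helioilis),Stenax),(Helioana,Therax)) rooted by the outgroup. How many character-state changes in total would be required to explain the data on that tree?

9

Map each character onto (((Bryoops,Helioilis),Stenax),(Helioana,Therax)) (rooted by Acroella) and count the minimum state changes it requires (Fitch parsimony):
I: 1; II: 2; III: 1; IV: 2; V: 1; VI: 2.
Total tree length = 9.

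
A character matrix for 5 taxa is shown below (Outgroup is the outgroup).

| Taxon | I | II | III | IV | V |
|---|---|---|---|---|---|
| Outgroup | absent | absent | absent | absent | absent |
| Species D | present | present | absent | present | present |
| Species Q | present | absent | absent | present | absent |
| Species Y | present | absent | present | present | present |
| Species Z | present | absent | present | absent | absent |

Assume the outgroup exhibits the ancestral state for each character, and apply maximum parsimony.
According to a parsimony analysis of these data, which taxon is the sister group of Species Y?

Species D

The outgroup has state 'absent' for every character, so 'present' is the derived state throughout.
I (derived state 'present') is shared by all ingroup taxa — unites the whole ingroup.
II: derived state 'present' in Species D only — an autapomorphy, so it tells us nothing about relationships among taxa.
III groups Species Y and Species Z, which is incompatible with the clades supported by the remaining characters; treating it as convergent (homoplasy) costs fewer steps than any alternative tree.
IV (derived state 'present') is shared by Species D, Species Q, and Species Y — a synapomorphy uniting that clade.
V (derived state 'present') is shared by Species D and Species Y — a synapomorphy uniting that clade.
Most parsimonious ingroup topology: (((Species D,Species Y),Species Q),Species Z).
Species Y and Species D form a cherry on this tree, so they are sister taxa.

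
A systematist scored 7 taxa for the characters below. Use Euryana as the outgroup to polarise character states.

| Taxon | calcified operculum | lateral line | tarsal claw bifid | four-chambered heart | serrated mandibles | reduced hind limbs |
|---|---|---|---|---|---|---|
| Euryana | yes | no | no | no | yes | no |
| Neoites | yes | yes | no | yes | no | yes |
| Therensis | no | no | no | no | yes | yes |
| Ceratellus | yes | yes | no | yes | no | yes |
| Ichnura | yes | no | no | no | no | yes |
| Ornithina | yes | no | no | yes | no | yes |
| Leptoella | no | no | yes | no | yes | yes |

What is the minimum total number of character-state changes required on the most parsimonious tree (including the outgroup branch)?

Character polarity is set by the outgroup: the derived state is whichever differs from the outgroup's state, so for calcified operculum, serrated mandibles the derived state is 'no', and for the remaining characters it is 'yes'.
calcified operculum: derived state 'no' in Leptoella and Therensis only — synapomorphy for {Leptoella, Therensis}.
lateral line: derived state 'yes' in Ceratellus and Neoites only — synapomorphy for {Ceratellus, Neoites}.
tarsal claw bifid (derived state 'yes') is unique to Leptoella (autapomorphy; uninformative for grouping).
four-chambered heart: derived state 'yes' in Ceratellus, Neoites, and Ornithina only — synapomorphy for {Ceratellus, Neoites, Ornithina}.
Only Ceratellus, Ichnura, Neoites, and Ornithina show the derived state 'no' for serrated mandibles, supporting them as a clade.
All ingroup taxa share the derived state 'yes' for reduced hind limbs; it defines the ingroup but does not resolve relationships within it.
Most parsimonious ingroup topology: ((((Neoites,Ceratellus),Ornithina),Ichnura),(Therensis,Leptoella)).
Changes per character on this tree: calcified operculum: 1; lateral line: 1; tarsal claw bifid: 1; four-chambered heart: 1; serrated mandibles: 1; reduced hind limbs: 1.
Total = 6.

6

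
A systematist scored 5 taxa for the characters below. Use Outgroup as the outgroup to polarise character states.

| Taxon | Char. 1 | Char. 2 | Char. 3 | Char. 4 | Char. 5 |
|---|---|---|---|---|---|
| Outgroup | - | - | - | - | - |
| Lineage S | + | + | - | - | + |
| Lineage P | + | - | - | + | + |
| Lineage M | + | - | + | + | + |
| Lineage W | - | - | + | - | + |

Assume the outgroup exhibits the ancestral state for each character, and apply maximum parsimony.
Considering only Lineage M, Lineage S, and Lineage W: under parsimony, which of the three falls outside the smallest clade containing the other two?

Lineage W

The outgroup has state '-' for every character, so '+' is the derived state throughout.
Char. 1: derived state '+' in Lineage M, Lineage P, and Lineage S only — synapomorphy for {Lineage M, Lineage P, Lineage S}.
Char. 2 (derived state '+') is unique to Lineage S (autapomorphy; uninformative for grouping).
Char. 3 groups Lineage M and Lineage W, which is incompatible with the clades supported by the remaining characters; treating it as convergent (homoplasy) costs fewer steps than any alternative tree.
Char. 4 (derived state '+') is shared by Lineage M and Lineage P — a synapomorphy uniting that clade.
All ingroup taxa share the derived state '+' for Char. 5; it defines the ingroup but does not resolve relationships within it.
Most parsimonious ingroup topology: ((Lineage S,(Lineage P,Lineage M)),Lineage W).
Lineage S and Lineage M share a more recent common ancestor with each other than either does with Lineage W, so Lineage W is the least closely related of the three.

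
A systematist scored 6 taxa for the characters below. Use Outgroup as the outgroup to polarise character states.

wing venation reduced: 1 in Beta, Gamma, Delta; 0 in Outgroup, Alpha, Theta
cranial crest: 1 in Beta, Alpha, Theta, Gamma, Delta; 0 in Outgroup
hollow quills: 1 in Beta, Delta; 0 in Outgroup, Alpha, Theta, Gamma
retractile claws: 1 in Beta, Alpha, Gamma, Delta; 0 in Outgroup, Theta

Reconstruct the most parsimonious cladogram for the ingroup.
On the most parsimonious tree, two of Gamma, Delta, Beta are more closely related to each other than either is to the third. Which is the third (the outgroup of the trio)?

The outgroup has state '0' for every character, so '1' is the derived state throughout.
Only Beta, Delta, and Gamma show the derived state '1' for wing venation reduced, supporting them as a clade.
cranial crest (derived state '1') is shared by all ingroup taxa — unites the whole ingroup.
Only Beta and Delta show the derived state '1' for hollow quills, supporting them as a clade.
retractile claws: derived state '1' in Alpha, Beta, Delta, and Gamma only — synapomorphy for {Alpha, Beta, Delta, Gamma}.
Most parsimonious ingroup topology: ((((Beta,Delta),Gamma),Alpha),Theta).
Beta and Delta share a more recent common ancestor with each other than either does with Gamma, so Gamma is the least closely related of the three.

Gamma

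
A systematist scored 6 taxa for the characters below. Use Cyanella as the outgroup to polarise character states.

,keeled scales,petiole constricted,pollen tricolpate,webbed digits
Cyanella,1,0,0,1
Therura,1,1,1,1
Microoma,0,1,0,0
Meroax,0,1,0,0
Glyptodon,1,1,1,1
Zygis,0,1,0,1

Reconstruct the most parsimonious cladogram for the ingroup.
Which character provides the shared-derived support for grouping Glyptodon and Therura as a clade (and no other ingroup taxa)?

Character polarity is set by the outgroup: the derived state is whichever differs from the outgroup's state, so for keeled scales, webbed digits the derived state is '0', and for the remaining characters it is '1'.
keeled scales (derived state '0') is shared by Meroax, Microoma, and Zygis — a synapomorphy uniting that clade.
petiole constricted (derived state '1') is shared by all ingroup taxa — unites the whole ingroup.
pollen tricolpate (derived state '1') is shared by Glyptodon and Therura — a synapomorphy uniting that clade.
Only Meroax and Microoma show the derived state '0' for webbed digits, supporting them as a clade.
Most parsimonious ingroup topology: ((Therura,Glyptodon),((Microoma,Meroax),Zygis)).
The clade {Glyptodon, Therura} is supported by pollen tricolpate: its derived state '1' occurs in exactly those taxa and in no other taxon (including the outgroup).

pollen tricolpate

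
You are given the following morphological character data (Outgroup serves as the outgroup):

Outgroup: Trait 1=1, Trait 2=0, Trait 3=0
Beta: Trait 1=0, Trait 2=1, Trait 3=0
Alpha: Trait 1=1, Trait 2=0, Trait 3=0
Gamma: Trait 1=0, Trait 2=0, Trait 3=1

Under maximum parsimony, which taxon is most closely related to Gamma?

Beta

Character polarity is set by the outgroup: the derived state is whichever differs from the outgroup's state, so for Trait 1 the derived state is '0', and for the remaining characters it is '1'.
Trait 1: derived state '0' in Beta and Gamma only — synapomorphy for {Beta, Gamma}.
Trait 2: derived state '1' in Beta only — an autapomorphy, so it tells us nothing about relationships among taxa.
Trait 3: derived state '1' in Gamma only — an autapomorphy, so it tells us nothing about relationships among taxa.
Most parsimonious ingroup topology: ((Beta,Gamma),Alpha).
Gamma and Beta form a cherry on this tree, so they are sister taxa.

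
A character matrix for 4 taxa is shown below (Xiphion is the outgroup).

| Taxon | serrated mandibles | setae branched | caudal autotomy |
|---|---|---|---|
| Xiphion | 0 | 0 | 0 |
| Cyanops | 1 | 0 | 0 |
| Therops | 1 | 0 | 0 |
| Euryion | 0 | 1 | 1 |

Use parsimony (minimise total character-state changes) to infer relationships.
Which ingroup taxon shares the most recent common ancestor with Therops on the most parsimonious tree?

Cyanops

The outgroup has state '0' for every character, so '1' is the derived state throughout.
Only Cyanops and Therops show the derived state '1' for serrated mandibles, supporting them as a clade.
setae branched: derived state '1' in Euryion only — an autapomorphy, so it tells us nothing about relationships among taxa.
caudal autotomy (derived state '1') is unique to Euryion (autapomorphy; uninformative for grouping).
Most parsimonious ingroup topology: ((Cyanops,Therops),Euryion).
Therops and Cyanops form a cherry on this tree, so they are sister taxa.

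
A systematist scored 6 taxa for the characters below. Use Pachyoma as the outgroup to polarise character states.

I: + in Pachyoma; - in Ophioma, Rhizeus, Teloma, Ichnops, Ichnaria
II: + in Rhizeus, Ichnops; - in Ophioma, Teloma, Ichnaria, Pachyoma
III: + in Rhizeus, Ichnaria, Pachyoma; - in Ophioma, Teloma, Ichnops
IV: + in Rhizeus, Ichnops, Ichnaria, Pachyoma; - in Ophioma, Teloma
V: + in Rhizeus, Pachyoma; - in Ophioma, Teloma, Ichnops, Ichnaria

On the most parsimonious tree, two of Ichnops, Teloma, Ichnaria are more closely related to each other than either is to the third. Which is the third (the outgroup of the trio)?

Character polarity is set by the outgroup: the derived state is whichever differs from the outgroup's state, so for I, III, IV, V the derived state is '-', and for the remaining characters it is '+'.
All ingroup taxa share the derived state '-' for I; it defines the ingroup but does not resolve relationships within it.
II groups Ichnops and Rhizeus, which is incompatible with the clades supported by the remaining characters; treating it as convergent (homoplasy) costs fewer steps than any alternative tree.
III (derived state '-') is shared by Ichnops, Ophioma, and Teloma — a synapomorphy uniting that clade.
Only Ophioma and Teloma show the derived state '-' for IV, supporting them as a clade.
Only Ichnaria, Ichnops, Ophioma, and Teloma show the derived state '-' for V, supporting them as a clade.
Most parsimonious ingroup topology: (((Ichnops,(Teloma,Ophioma)),Ichnaria),Rhizeus).
Ichnops and Teloma share a more recent common ancestor with each other than either does with Ichnaria, so Ichnaria is the least closely related of the three.

Ichnaria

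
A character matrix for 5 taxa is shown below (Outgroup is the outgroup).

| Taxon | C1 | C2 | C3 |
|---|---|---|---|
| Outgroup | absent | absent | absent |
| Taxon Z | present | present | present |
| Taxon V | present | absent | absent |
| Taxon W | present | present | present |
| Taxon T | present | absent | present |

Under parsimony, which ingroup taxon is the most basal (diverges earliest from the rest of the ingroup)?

The outgroup has state 'absent' for every character, so 'present' is the derived state throughout.
C1 (derived state 'present') is shared by all ingroup taxa — unites the whole ingroup.
C2: derived state 'present' in Taxon W and Taxon Z only — synapomorphy for {Taxon W, Taxon Z}.
C3: derived state 'present' in Taxon T, Taxon W, and Taxon Z only — synapomorphy for {Taxon T, Taxon W, Taxon Z}.
Most parsimonious ingroup topology: (((Taxon Z,Taxon W),Taxon T),Taxon V).
Taxon V is sister to the clade containing all other ingroup taxa, so it is the earliest-diverging (most basal) ingroup lineage.

Taxon V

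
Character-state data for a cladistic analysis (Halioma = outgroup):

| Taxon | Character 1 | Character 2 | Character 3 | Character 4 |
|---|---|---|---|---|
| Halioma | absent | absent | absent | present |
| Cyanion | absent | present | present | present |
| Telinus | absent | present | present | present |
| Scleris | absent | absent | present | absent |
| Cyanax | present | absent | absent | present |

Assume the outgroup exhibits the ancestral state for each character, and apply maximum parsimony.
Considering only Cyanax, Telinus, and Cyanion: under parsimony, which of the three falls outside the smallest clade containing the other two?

Character polarity is set by the outgroup: the derived state is whichever differs from the outgroup's state, so for Character 4 the derived state is 'absent', and for the remaining characters it is 'present'.
Character 1: derived state 'present' in Cyanax only — an autapomorphy, so it tells us nothing about relationships among taxa.
Character 2 (derived state 'present') is shared by Cyanion and Telinus — a synapomorphy uniting that clade.
Character 3: derived state 'present' in Cyanion, Scleris, and Telinus only — synapomorphy for {Cyanion, Scleris, Telinus}.
Character 4 (derived state 'absent') is unique to Scleris (autapomorphy; uninformative for grouping).
Most parsimonious ingroup topology: (((Cyanion,Telinus),Scleris),Cyanax).
Cyanion and Telinus share a more recent common ancestor with each other than either does with Cyanax, so Cyanax is the least closely related of the three.

Cyanax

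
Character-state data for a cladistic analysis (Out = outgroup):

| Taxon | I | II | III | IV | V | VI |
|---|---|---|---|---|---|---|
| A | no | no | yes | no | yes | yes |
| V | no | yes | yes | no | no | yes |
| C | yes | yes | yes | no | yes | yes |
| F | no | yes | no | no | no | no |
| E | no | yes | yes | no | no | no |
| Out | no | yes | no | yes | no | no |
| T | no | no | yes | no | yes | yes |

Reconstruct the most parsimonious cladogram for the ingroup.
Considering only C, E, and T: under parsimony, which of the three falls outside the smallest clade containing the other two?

E

Character polarity is set by the outgroup: the derived state is whichever differs from the outgroup's state, so for II, IV the derived state is 'no', and for the remaining characters it is 'yes'.
I: derived state 'yes' in C only — an autapomorphy, so it tells us nothing about relationships among taxa.
Only A and T show the derived state 'no' for II, supporting them as a clade.
Only A, C, E, T, and V show the derived state 'yes' for III, supporting them as a clade.
All ingroup taxa share the derived state 'no' for IV; it defines the ingroup but does not resolve relationships within it.
V (derived state 'yes') is shared by A, C, and T — a synapomorphy uniting that clade.
VI (derived state 'yes') is shared by A, C, T, and V — a synapomorphy uniting that clade.
Most parsimonious ingroup topology: ((((C,(A,T)),V),E),F).
T and C share a more recent common ancestor with each other than either does with E, so E is the least closely related of the three.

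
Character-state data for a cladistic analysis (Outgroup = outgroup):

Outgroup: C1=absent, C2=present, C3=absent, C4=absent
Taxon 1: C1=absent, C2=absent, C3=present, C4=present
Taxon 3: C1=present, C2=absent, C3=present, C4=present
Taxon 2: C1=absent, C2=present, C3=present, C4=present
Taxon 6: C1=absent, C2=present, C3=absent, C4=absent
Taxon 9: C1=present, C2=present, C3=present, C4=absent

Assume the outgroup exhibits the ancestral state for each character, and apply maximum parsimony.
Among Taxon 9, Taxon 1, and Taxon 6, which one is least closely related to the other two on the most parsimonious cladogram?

Taxon 6

Character polarity is set by the outgroup: the derived state is whichever differs from the outgroup's state, so for C2 the derived state is 'absent', and for the remaining characters it is 'present'.
C1 groups Taxon 3 and Taxon 9, which is incompatible with the clades supported by the remaining characters; treating it as convergent (homoplasy) costs fewer steps than any alternative tree.
C2: derived state 'absent' in Taxon 1 and Taxon 3 only — synapomorphy for {Taxon 1, Taxon 3}.
C3 (derived state 'present') is shared by Taxon 1, Taxon 2, Taxon 3, and Taxon 9 — a synapomorphy uniting that clade.
C4 (derived state 'present') is shared by Taxon 1, Taxon 2, and Taxon 3 — a synapomorphy uniting that clade.
Most parsimonious ingroup topology: ((((Taxon 1,Taxon 3),Taxon 2),Taxon 9),Taxon 6).
Taxon 1 and Taxon 9 share a more recent common ancestor with each other than either does with Taxon 6, so Taxon 6 is the least closely related of the three.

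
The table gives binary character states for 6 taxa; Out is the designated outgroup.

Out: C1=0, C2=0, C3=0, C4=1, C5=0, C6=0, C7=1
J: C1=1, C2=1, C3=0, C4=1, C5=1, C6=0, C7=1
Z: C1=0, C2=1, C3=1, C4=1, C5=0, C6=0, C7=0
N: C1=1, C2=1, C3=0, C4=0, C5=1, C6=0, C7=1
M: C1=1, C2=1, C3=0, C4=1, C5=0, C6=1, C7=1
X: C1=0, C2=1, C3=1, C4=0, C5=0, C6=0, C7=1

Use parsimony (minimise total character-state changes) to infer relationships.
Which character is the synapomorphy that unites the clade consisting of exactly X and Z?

Character polarity is set by the outgroup: the derived state is whichever differs from the outgroup's state, so for C4, C7 the derived state is '0', and for the remaining characters it is '1'.
Only J, M, and N show the derived state '1' for C1, supporting them as a clade.
All ingroup taxa share the derived state '1' for C2; it defines the ingroup but does not resolve relationships within it.
C3 (derived state '1') is shared by X and Z — a synapomorphy uniting that clade.
C4 (state '0') occurs in N and X but conflicts with the nesting implied by the other characters — most parsimoniously interpreted as homoplasy.
C5 (derived state '1') is shared by J and N — a synapomorphy uniting that clade.
C6: derived state '1' in M only — an autapomorphy, so it tells us nothing about relationships among taxa.
C7: derived state '0' in Z only — an autapomorphy, so it tells us nothing about relationships among taxa.
Most parsimonious ingroup topology: (((J,N),M),(Z,X)).
The clade {X, Z} is supported by C3: its derived state '1' occurs in exactly those taxa and in no other taxon (including the outgroup).

C3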